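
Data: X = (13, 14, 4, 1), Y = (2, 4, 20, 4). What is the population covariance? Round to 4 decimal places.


Cov = (1/n)*sum((xi-xbar)(yi-ybar))
n = 4, xbar = 32/4 = 8, ybar = 30/4 = 7.5
sum((xi-xbar)(yi-ybar)) = -74
Cov = -74 / 4 = -18.5

-18.5000


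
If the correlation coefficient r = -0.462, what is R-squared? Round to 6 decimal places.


R^2 = r^2 = (-0.462)^2 = 0.213444

0.213444


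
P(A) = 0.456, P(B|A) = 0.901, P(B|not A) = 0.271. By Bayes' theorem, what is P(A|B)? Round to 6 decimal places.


P(A|B) = P(B|A)*P(A) / P(B), P(B) = P(B|A)*P(A) + P(B|not A)*P(not A)
P(B|A)*P(A) = 0.901 * 0.456 = 0.410856
P(B|not A)*P(not A) = 0.271 * 0.544 = 0.147424
P(B) = 0.410856 + 0.147424 = 0.55828
P(A|B) = 0.410856 / 0.55828 = 3021/4105 ≈ 0.73593179

0.735932


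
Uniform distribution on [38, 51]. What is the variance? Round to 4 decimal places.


Var = (b-a)^2 / 12
(b-a)^2 = (51 - 38)^2 = 169
Var = 169/12 ≈ 14.083333

14.0833


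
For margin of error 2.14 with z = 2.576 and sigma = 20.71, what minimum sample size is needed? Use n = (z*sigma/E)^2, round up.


z*sigma/E = 2.576 * 20.71 / 2.14 ≈ 24.929421
(z*sigma/E)^2 ≈ 621.476009
round up: n = 622

622


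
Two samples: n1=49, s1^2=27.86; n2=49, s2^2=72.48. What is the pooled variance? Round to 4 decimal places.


sp^2 = ((n1-1)*s1^2 + (n2-1)*s2^2)/(n1+n2-2)
(n1-1)*s1^2 = 48 * 27.86 = 1337.28
(n2-1)*s2^2 = 48 * 72.48 = 3479.04
numerator = 1337.28 + 3479.04 = 4816.32
n1+n2-2 = 96
sp^2 = 4816.32 / 96 = 50.17

50.1700


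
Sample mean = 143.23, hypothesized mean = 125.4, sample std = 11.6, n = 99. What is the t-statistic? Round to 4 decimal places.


t = (xbar - mu0) / (s/sqrt(n))
xbar - mu0 = 143.23 - 125.4 = 17.83
sqrt(99) ≈ 9.94987437
s/sqrt(n) = 11.6 / 9.94987437 ≈ 1.16584387
t = 17.83 / 1.16584387 ≈ 15.293643

15.2936


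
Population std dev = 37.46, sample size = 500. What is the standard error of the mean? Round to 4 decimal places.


SE = sigma / sqrt(n)
sqrt(500) ≈ 22.360680
SE = 37.46 / 22.360680 ≈ 1.675262

1.6753


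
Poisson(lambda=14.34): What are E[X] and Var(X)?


E[X] = Var(X) = lambda = 14.34

14.34, 14.34


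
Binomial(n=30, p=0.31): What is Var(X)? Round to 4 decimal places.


Var = n*p*(1-p) = 30 * 0.31 * 0.69 = 6.417

6.4170


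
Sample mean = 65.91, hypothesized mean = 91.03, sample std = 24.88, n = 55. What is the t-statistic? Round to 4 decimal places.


t = (xbar - mu0) / (s/sqrt(n))
xbar - mu0 = 65.91 - 91.03 = -25.12
sqrt(55) ≈ 7.41619849
s/sqrt(n) = 24.88 / 7.41619849 ≈ 3.35481852
t = -25.12 / 3.35481852 ≈ -7.487737

-7.4877


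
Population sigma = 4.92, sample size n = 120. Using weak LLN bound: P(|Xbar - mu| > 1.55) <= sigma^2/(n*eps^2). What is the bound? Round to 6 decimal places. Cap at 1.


bound = min(1, sigma^2/(n*eps^2))
sigma^2 = 4.92^2 = 24.2064
n*eps^2 = 120 * 1.55^2 = 120 * 2.4025 = 288.3
sigma^2/(n*eps^2) = 24.2064 / 288.3 ≈ 0.08396254

0.083963


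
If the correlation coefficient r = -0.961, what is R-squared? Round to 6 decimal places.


R^2 = r^2 = (-0.961)^2 = 0.923521

0.923521


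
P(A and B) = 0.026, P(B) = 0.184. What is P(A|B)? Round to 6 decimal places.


P(A|B) = P(A and B) / P(B) = 0.026 / 0.184 = 13/92 ≈ 0.14130435

0.141304


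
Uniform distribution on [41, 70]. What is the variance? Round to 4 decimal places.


Var = (b-a)^2 / 12
(b-a)^2 = (70 - 41)^2 = 841
Var = 841/12 ≈ 70.083333

70.0833


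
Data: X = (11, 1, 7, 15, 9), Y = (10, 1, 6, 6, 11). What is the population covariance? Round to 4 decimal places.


Cov = (1/n)*sum((xi-xbar)(yi-ybar))
n = 5, xbar = 43/5 = 8.6, ybar = 34/5 = 6.8
sum((xi-xbar)(yi-ybar)) = 49.6
Cov = 49.6 / 5 = 9.92

9.9200


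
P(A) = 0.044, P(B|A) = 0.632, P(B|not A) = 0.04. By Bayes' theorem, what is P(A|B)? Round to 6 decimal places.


P(A|B) = P(B|A)*P(A) / P(B), P(B) = P(B|A)*P(A) + P(B|not A)*P(not A)
P(B|A)*P(A) = 0.632 * 0.044 = 0.027808
P(B|not A)*P(not A) = 0.04 * 0.956 = 0.03824
P(B) = 0.027808 + 0.03824 = 0.066048
P(A|B) = 0.027808 / 0.066048 = 869/2064 ≈ 0.42102713

0.421027


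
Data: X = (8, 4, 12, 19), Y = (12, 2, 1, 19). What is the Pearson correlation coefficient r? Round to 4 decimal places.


r = sum((xi-xbar)(yi-ybar)) / sqrt(sum((xi-xbar)^2) * sum((yi-ybar)^2))
n = 4, xbar = 43/4 = 10.75, ybar = 34/4 = 8.5
Sxy = sum((xi-xbar)(yi-ybar)) = 111.5
Sxx = sum((xi-xbar)^2) = 122.75
Syy = sum((yi-ybar)^2) = 221
sqrt(Sxx*Syy) ≈ 164.705039
r = Sxy / sqrt(Sxx*Syy) = 111.5 / 164.705039 ≈ 0.676968

0.6770


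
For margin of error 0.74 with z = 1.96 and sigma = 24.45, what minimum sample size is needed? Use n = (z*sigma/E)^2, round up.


z*sigma/E = 1.96 * 24.45 / 0.74 = 23961/370 ≈ 64.759459
(z*sigma/E)^2 ≈ 4193.787589
round up: n = 4194

4194


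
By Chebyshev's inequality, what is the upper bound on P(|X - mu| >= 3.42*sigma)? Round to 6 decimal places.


P <= 1/k^2
k^2 = 3.42^2 = 11.6964
1/k^2 = 1 / 11.6964 ≈ 0.08549639

0.085496


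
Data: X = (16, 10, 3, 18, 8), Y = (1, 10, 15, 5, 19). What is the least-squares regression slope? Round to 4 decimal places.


b = sum((xi-xbar)(yi-ybar)) / sum((xi-xbar)^2)
n = 5, xbar = 55/5 = 11, ybar = 50/5 = 10
Sxy = sum((xi-xbar)(yi-ybar)) = -147
Sxx = sum((xi-xbar)^2) = 148
b = Sxy / Sxx = -147/148 ≈ -0.993243

-0.9932


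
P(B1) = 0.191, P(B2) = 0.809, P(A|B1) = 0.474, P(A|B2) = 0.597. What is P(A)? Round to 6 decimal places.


P(A) = P(A|B1)*P(B1) + P(A|B2)*P(B2)
P(A|B1)*P(B1) = 0.474 * 0.191 = 0.090534
P(A|B2)*P(B2) = 0.597 * 0.809 = 0.482973
P(A) = 0.090534 + 0.482973 = 0.573507

0.573507


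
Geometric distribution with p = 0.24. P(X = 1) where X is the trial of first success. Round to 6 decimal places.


P = (1-p)^(k-1) * p
(1-p)^(k-1) = 0.76^0 = 1
P = 1 * 0.24 = 0.24

0.240000


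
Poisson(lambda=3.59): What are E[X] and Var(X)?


E[X] = Var(X) = lambda = 3.59

3.59, 3.59


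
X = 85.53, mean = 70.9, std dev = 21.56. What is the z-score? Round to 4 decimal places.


z = (X - mu) / sigma
X - mu = 85.53 - 70.9 = 14.63
z = 14.63 / 21.56 = 19/28 ≈ 0.678571

0.6786


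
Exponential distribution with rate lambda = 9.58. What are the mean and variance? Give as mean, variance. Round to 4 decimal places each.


mean = 1/lam, var = 1/lam^2
mean = 1 / 9.58 = 50/479 ≈ 0.104384
lam^2 = 9.58^2 = 91.7764
var = 1 / 91.7764 ≈ 0.010896

0.1044, 0.0109


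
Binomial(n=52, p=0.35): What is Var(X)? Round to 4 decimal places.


Var = n*p*(1-p) = 52 * 0.35 * 0.65 = 11.83

11.8300


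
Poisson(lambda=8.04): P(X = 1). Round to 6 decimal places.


P = e^(-lam) * lam^k / k!
e^(-8.04) ≈ 0.0003223090
lam^k = 8.04^1 = 8.04
k! = 1! = 1
P = 0.0003223090 * 8.04 / 1 ≈ 0.002591

0.002591


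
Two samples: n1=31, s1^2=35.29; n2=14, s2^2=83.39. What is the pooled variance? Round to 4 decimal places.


sp^2 = ((n1-1)*s1^2 + (n2-1)*s2^2)/(n1+n2-2)
(n1-1)*s1^2 = 30 * 35.29 = 1058.7
(n2-1)*s2^2 = 13 * 83.39 = 1084.07
numerator = 1058.7 + 1084.07 = 2142.77
n1+n2-2 = 43
sp^2 = 2142.77 / 43 = 214277/4300 ≈ 49.831860

49.8319


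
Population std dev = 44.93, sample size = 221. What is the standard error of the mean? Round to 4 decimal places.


SE = sigma / sqrt(n)
sqrt(221) ≈ 14.866069
SE = 44.93 / 14.866069 ≈ 3.022319

3.0223


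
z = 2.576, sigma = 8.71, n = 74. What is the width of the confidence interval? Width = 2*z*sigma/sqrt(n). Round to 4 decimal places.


width = 2*z*sigma/sqrt(n)
2*z*sigma = 2 * 2.576 * 8.71 = 44.87392
sqrt(74) ≈ 8.602325
width = 44.87392 / 8.602325 ≈ 5.216487

5.2165


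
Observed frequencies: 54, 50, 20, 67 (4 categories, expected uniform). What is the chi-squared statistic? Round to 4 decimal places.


chi2 = sum((O-E)^2/E), E = total/4
total = 191, E = 191/4 = 47.75
(54 - 47.75)^2 / 47.75 = 39.0625 / 47.75 = 625/764 ≈ 0.818063
(50 - 47.75)^2 / 47.75 = 5.0625 / 47.75 = 81/764 ≈ 0.106021
(20 - 47.75)^2 / 47.75 = 770.0625 / 47.75 = 12321/764 ≈ 16.126963
(67 - 47.75)^2 / 47.75 = 370.5625 / 47.75 = 5929/764 ≈ 7.760471
chi2 = 4739/191 ≈ 24.811518

24.8115


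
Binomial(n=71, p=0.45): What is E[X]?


E[X] = n*p = 71 * 0.45 = 31.95

31.95


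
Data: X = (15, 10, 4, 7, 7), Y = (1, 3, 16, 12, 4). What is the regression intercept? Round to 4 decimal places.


a = ybar - b*xbar, where b = sum((xi-xbar)(yi-ybar)) / sum((xi-xbar)^2)
n = 5, xbar = 43/5 = 8.6, ybar = 36/5 = 7.2
Sxy = sum((xi-xbar)(yi-ybar)) = -88.6
Sxx = sum((xi-xbar)^2) = 69.2
b = Sxy / Sxx = -443/346 ≈ -1.280347
a = 7.2 - (-1.280347) * 8.6 = 6301/346 ≈ 18.210983

18.2110


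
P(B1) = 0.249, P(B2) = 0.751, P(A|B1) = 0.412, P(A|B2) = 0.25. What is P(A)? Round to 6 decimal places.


P(A) = P(A|B1)*P(B1) + P(A|B2)*P(B2)
P(A|B1)*P(B1) = 0.412 * 0.249 = 0.102588
P(A|B2)*P(B2) = 0.25 * 0.751 = 0.18775
P(A) = 0.102588 + 0.18775 = 0.290338

0.290338


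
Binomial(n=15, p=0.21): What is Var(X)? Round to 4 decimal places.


Var = n*p*(1-p) = 15 * 0.21 * 0.79 = 2.4885

2.4885


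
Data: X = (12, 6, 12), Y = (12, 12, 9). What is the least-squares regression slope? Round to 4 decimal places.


b = sum((xi-xbar)(yi-ybar)) / sum((xi-xbar)^2)
n = 3, xbar = 30/3 = 10, ybar = 33/3 = 11
Sxy = sum((xi-xbar)(yi-ybar)) = -6
Sxx = sum((xi-xbar)^2) = 24
b = Sxy / Sxx = -0.25

-0.2500


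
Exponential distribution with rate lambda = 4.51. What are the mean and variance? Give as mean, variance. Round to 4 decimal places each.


mean = 1/lam, var = 1/lam^2
mean = 1 / 4.51 = 100/451 ≈ 0.221729
lam^2 = 4.51^2 = 20.3401
var = 1 / 20.3401 ≈ 0.049164

0.2217, 0.0492


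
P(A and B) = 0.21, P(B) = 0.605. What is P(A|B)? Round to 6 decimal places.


P(A|B) = P(A and B) / P(B) = 0.21 / 0.605 = 42/121 ≈ 0.34710744

0.347107


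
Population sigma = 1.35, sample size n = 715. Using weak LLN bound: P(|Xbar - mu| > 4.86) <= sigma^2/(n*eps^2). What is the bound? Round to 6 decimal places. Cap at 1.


bound = min(1, sigma^2/(n*eps^2))
sigma^2 = 1.35^2 = 1.8225
n*eps^2 = 715 * 4.86^2 = 715 * 23.6196 = 16888.014
sigma^2/(n*eps^2) = 1.8225 / 16888.014 ≈ 0.00010792

0.000108


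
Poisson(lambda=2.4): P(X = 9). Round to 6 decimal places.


P = e^(-lam) * lam^k / k!
e^(-2.4) ≈ 0.09071795
lam^k = 2.4^9 ≈ 2641.807540
k! = 9! = 362880
P = 0.09071795 * 2641.807540 / 362880 ≈ 0.000660

0.000660


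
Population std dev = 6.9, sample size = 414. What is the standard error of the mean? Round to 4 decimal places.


SE = sigma / sqrt(n)
sqrt(414) ≈ 20.346990
SE = 6.9 / 20.346990 ≈ 0.339116

0.3391


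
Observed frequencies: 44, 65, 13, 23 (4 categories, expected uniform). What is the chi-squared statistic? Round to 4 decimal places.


chi2 = sum((O-E)^2/E), E = total/4
total = 145, E = 145/4 = 36.25
(44 - 36.25)^2 / 36.25 = 60.0625 / 36.25 = 961/580 ≈ 1.656897
(65 - 36.25)^2 / 36.25 = 826.5625 / 36.25 = 2645/116 ≈ 22.801724
(13 - 36.25)^2 / 36.25 = 540.5625 / 36.25 = 8649/580 ≈ 14.912069
(23 - 36.25)^2 / 36.25 = 175.5625 / 36.25 = 2809/580 ≈ 4.843103
chi2 = 6411/145 ≈ 44.213793

44.2138


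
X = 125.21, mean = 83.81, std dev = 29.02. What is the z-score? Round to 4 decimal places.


z = (X - mu) / sigma
X - mu = 125.21 - 83.81 = 41.4
z = 41.4 / 29.02 = 2070/1451 ≈ 1.426602

1.4266


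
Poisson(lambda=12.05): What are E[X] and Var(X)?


E[X] = Var(X) = lambda = 12.05

12.05, 12.05


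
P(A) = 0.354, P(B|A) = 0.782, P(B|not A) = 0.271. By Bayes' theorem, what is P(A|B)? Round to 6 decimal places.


P(A|B) = P(B|A)*P(A) / P(B), P(B) = P(B|A)*P(A) + P(B|not A)*P(not A)
P(B|A)*P(A) = 0.782 * 0.354 = 0.276828
P(B|not A)*P(not A) = 0.271 * 0.646 = 0.175066
P(B) = 0.276828 + 0.175066 = 0.451894
P(A|B) = 0.276828 / 0.451894 ≈ 0.61259499

0.612595


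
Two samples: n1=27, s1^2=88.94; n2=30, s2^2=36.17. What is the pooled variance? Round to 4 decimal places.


sp^2 = ((n1-1)*s1^2 + (n2-1)*s2^2)/(n1+n2-2)
(n1-1)*s1^2 = 26 * 88.94 = 2312.44
(n2-1)*s2^2 = 29 * 36.17 = 1048.93
numerator = 2312.44 + 1048.93 = 3361.37
n1+n2-2 = 55
sp^2 = 3361.37 / 55 = 336137/5500 ≈ 61.115818

61.1158


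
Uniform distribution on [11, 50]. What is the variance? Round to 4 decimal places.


Var = (b-a)^2 / 12
(b-a)^2 = (50 - 11)^2 = 1521
Var = 1521/12 = 126.75

126.7500


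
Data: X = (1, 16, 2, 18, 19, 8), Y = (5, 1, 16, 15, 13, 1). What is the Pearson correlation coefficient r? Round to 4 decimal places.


r = sum((xi-xbar)(yi-ybar)) / sqrt(sum((xi-xbar)^2) * sum((yi-ybar)^2))
n = 6, xbar = 64/6 = 32/3 ≈ 10.666667, ybar = 51/6 = 8.5
Sxy = sum((xi-xbar)(yi-ybar)) = 34
Sxx = sum((xi-xbar)^2) = 982/3 ≈ 327.333333
Syy = sum((yi-ybar)^2) = 243.5
sqrt(Sxx*Syy) ≈ 282.321920
r = Sxy / sqrt(Sxx*Syy) = 34 / 282.321920 ≈ 0.120430

0.1204


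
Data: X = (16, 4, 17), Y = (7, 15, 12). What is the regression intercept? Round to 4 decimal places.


a = ybar - b*xbar, where b = sum((xi-xbar)(yi-ybar)) / sum((xi-xbar)^2)
n = 3, xbar = 37/3 ≈ 12.333333, ybar = 34/3 ≈ 11.333333
Sxy = sum((xi-xbar)(yi-ybar)) = -130/3 ≈ -43.333333
Sxx = sum((xi-xbar)^2) = 314/3 ≈ 104.666667
b = Sxy / Sxx = -65/157 ≈ -0.414013
a = 11.333333 - (-0.414013) * 12.333333 = 2581/157 ≈ 16.439490

16.4395


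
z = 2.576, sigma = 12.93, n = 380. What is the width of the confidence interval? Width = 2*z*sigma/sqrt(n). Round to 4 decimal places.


width = 2*z*sigma/sqrt(n)
2*z*sigma = 2 * 2.576 * 12.93 = 66.61536
sqrt(380) ≈ 19.493589
width = 66.61536 / 19.493589 ≈ 3.417296

3.4173


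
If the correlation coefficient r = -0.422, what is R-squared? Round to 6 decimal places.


R^2 = r^2 = (-0.422)^2 = 0.178084

0.178084


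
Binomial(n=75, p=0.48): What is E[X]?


E[X] = n*p = 75 * 0.48 = 36

36


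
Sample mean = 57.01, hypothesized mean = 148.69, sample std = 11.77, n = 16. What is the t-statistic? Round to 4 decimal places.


t = (xbar - mu0) / (s/sqrt(n))
xbar - mu0 = 57.01 - 148.69 = -91.68
sqrt(16) = 4
s/sqrt(n) = 11.77 / 4 = 2.9425
t = -91.68 / 2.9425 = -36672/1177 ≈ -31.157179

-31.1572


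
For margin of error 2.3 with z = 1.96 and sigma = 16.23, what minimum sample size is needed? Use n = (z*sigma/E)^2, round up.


z*sigma/E = 1.96 * 16.23 / 2.3 = 79527/5750 ≈ 13.830783
(z*sigma/E)^2 ≈ 191.290548
round up: n = 192

192


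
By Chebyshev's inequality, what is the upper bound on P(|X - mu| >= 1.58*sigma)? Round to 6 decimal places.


P <= 1/k^2
k^2 = 1.58^2 = 2.4964
1/k^2 = 1 / 2.4964 = 2500/6241 ≈ 0.40057683

0.400577


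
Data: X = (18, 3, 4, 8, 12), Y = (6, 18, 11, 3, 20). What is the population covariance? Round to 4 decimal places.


Cov = (1/n)*sum((xi-xbar)(yi-ybar))
n = 5, xbar = 45/5 = 9, ybar = 58/5 = 11.6
sum((xi-xbar)(yi-ybar)) = -52
Cov = -52 / 5 = -10.4

-10.4000


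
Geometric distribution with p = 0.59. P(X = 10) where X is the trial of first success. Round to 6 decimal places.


P = (1-p)^(k-1) * p
(1-p)^(k-1) = 0.41^9 ≈ 0.0003273819
P = 0.0003273819 * 0.59 ≈ 0.0001931553

0.000193


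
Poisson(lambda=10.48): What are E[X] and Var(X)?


E[X] = Var(X) = lambda = 10.48

10.48, 10.48


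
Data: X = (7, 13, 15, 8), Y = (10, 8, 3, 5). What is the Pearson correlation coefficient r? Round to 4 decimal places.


r = sum((xi-xbar)(yi-ybar)) / sqrt(sum((xi-xbar)^2) * sum((yi-ybar)^2))
n = 4, xbar = 43/4 = 10.75, ybar = 26/4 = 6.5
Sxy = sum((xi-xbar)(yi-ybar)) = -20.5
Sxx = sum((xi-xbar)^2) = 44.75
Syy = sum((yi-ybar)^2) = 29
sqrt(Sxx*Syy) ≈ 36.024297
r = Sxy / sqrt(Sxx*Syy) = -20.5 / 36.024297 ≈ -0.569060

-0.5691


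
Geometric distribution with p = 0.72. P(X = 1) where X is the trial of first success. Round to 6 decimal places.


P = (1-p)^(k-1) * p
(1-p)^(k-1) = 0.28^0 = 1
P = 1 * 0.72 = 0.72

0.720000


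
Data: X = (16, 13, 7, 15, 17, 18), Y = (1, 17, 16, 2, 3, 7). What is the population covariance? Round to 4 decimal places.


Cov = (1/n)*sum((xi-xbar)(yi-ybar))
n = 6, xbar = 86/6 = 43/3 ≈ 14.333333, ybar = 46/6 = 23/3 ≈ 7.666667
sum((xi-xbar)(yi-ybar)) = -310/3 ≈ -103.333333
Cov = -103.333333 / 6 = -155/9 ≈ -17.222222

-17.2222


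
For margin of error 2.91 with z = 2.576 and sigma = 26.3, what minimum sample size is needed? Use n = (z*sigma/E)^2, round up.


z*sigma/E = 2.576 * 26.3 / 2.91 = 169372/7275 ≈ 23.281375
(z*sigma/E)^2 ≈ 542.022402
round up: n = 543

543


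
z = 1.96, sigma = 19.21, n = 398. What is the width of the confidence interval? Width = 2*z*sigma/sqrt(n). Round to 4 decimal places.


width = 2*z*sigma/sqrt(n)
2*z*sigma = 2 * 1.96 * 19.21 = 75.3032
sqrt(398) ≈ 19.949937
width = 75.3032 / 19.949937 ≈ 3.774608

3.7746


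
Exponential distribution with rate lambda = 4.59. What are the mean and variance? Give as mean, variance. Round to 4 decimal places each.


mean = 1/lam, var = 1/lam^2
mean = 1 / 4.59 = 100/459 ≈ 0.217865
lam^2 = 4.59^2 = 21.0681
var = 1 / 21.0681 ≈ 0.047465

0.2179, 0.0475


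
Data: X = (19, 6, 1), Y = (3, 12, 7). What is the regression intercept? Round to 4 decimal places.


a = ybar - b*xbar, where b = sum((xi-xbar)(yi-ybar)) / sum((xi-xbar)^2)
n = 3, xbar = 26/3 ≈ 8.666667, ybar = 22/3 ≈ 7.333333
Sxy = sum((xi-xbar)(yi-ybar)) = -164/3 ≈ -54.666667
Sxx = sum((xi-xbar)^2) = 518/3 ≈ 172.666667
b = Sxy / Sxx = -82/259 ≈ -0.316602
a = 7.333333 - (-0.316602) * 8.666667 = 2610/259 ≈ 10.077220

10.0772


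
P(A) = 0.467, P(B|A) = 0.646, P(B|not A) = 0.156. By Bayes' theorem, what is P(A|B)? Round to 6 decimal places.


P(A|B) = P(B|A)*P(A) / P(B), P(B) = P(B|A)*P(A) + P(B|not A)*P(not A)
P(B|A)*P(A) = 0.646 * 0.467 = 0.301682
P(B|not A)*P(not A) = 0.156 * 0.533 = 0.083148
P(B) = 0.301682 + 0.083148 = 0.38483
P(A|B) = 0.301682 / 0.38483 ≈ 0.78393576

0.783936


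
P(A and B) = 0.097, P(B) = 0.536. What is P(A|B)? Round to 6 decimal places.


P(A|B) = P(A and B) / P(B) = 0.097 / 0.536 = 97/536 ≈ 0.18097015

0.180970


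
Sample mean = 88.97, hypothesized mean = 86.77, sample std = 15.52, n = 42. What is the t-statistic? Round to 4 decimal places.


t = (xbar - mu0) / (s/sqrt(n))
xbar - mu0 = 88.97 - 86.77 = 2.2
sqrt(42) ≈ 6.48074070
s/sqrt(n) = 15.52 / 6.48074070 ≈ 2.39478799
t = 2.2 / 2.39478799 ≈ 0.918662

0.9187


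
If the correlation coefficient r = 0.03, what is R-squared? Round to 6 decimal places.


R^2 = r^2 = (0.03)^2 = 0.0009

0.000900


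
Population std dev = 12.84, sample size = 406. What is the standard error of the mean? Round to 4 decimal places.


SE = sigma / sqrt(n)
sqrt(406) ≈ 20.149442
SE = 12.84 / 20.149442 ≈ 0.637239

0.6372


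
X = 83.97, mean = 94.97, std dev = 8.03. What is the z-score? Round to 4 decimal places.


z = (X - mu) / sigma
X - mu = 83.97 - 94.97 = -11
z = -11 / 8.03 = -100/73 ≈ -1.369863

-1.3699


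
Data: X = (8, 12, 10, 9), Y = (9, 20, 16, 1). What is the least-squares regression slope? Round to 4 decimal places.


b = sum((xi-xbar)(yi-ybar)) / sum((xi-xbar)^2)
n = 4, xbar = 39/4 = 9.75, ybar = 46/4 = 11.5
Sxy = sum((xi-xbar)(yi-ybar)) = 32.5
Sxx = sum((xi-xbar)^2) = 8.75
b = Sxy / Sxx = 26/7 ≈ 3.714286

3.7143


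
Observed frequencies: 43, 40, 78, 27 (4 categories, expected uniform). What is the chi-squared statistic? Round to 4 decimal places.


chi2 = sum((O-E)^2/E), E = total/4
total = 188, E = 188/4 = 47
(43 - 47)^2 / 47 = 16 / 47 = 16/47 ≈ 0.340426
(40 - 47)^2 / 47 = 49 / 47 = 49/47 ≈ 1.042553
(78 - 47)^2 / 47 = 961 / 47 = 961/47 ≈ 20.446809
(27 - 47)^2 / 47 = 400 / 47 = 400/47 ≈ 8.510638
chi2 = 1426/47 ≈ 30.340426

30.3404


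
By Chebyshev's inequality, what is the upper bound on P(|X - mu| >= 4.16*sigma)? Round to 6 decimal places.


P <= 1/k^2
k^2 = 4.16^2 = 17.3056
1/k^2 = 1 / 17.3056 ≈ 0.05778476

0.057785


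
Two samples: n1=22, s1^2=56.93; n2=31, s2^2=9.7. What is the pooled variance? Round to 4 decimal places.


sp^2 = ((n1-1)*s1^2 + (n2-1)*s2^2)/(n1+n2-2)
(n1-1)*s1^2 = 21 * 56.93 = 1195.53
(n2-1)*s2^2 = 30 * 9.7 = 291
numerator = 1195.53 + 291 = 1486.53
n1+n2-2 = 51
sp^2 = 1486.53 / 51 = 49551/1700 ≈ 29.147647

29.1476


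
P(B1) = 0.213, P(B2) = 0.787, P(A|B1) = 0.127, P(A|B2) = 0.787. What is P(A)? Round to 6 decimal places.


P(A) = P(A|B1)*P(B1) + P(A|B2)*P(B2)
P(A|B1)*P(B1) = 0.127 * 0.213 = 0.027051
P(A|B2)*P(B2) = 0.787 * 0.787 = 0.619369
P(A) = 0.027051 + 0.619369 = 0.64642

0.646420


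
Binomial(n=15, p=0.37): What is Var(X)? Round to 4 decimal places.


Var = n*p*(1-p) = 15 * 0.37 * 0.63 = 3.4965

3.4965


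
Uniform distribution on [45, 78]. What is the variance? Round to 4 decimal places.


Var = (b-a)^2 / 12
(b-a)^2 = (78 - 45)^2 = 1089
Var = 1089/12 = 90.75

90.7500


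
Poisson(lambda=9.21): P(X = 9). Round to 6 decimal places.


P = e^(-lam) * lam^k / k!
e^(-9.21) ≈ 0.0001000340
lam^k = 9.21^9 ≈ 476800466.639394
k! = 9! = 362880
P = 0.0001000340 * 476800466.639394 / 362880 ≈ 0.131438

0.131438


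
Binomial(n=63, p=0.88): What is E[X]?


E[X] = n*p = 63 * 0.88 = 55.44

55.44


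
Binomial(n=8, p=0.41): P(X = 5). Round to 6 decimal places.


P = C(n,k) * p^k * (1-p)^(n-k)
C(8,5) = 56
p^k = 0.41^5 ≈ 0.01158562
(1-p)^(n-k) = 0.59^3 = 0.205379
P = 56 * 0.01158562 * 0.205379 ≈ 0.133249

0.133249


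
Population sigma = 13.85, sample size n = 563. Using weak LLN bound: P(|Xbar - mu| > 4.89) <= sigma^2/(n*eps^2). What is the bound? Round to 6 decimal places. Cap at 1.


bound = min(1, sigma^2/(n*eps^2))
sigma^2 = 13.85^2 = 191.8225
n*eps^2 = 563 * 4.89^2 = 563 * 23.9121 = 13462.5123
sigma^2/(n*eps^2) = 191.8225 / 13462.5123 ≈ 0.01424864

0.014249


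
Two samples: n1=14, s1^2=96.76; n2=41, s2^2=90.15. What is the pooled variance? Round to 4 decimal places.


sp^2 = ((n1-1)*s1^2 + (n2-1)*s2^2)/(n1+n2-2)
(n1-1)*s1^2 = 13 * 96.76 = 1257.88
(n2-1)*s2^2 = 40 * 90.15 = 3606
numerator = 1257.88 + 3606 = 4863.88
n1+n2-2 = 53
sp^2 = 4863.88 / 53 = 121597/1325 ≈ 91.771321

91.7713


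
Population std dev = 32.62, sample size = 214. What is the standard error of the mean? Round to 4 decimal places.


SE = sigma / sqrt(n)
sqrt(214) ≈ 14.628739
SE = 32.62 / 14.628739 ≈ 2.229857

2.2299


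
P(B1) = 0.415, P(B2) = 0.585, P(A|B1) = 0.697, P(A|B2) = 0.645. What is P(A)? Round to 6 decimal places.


P(A) = P(A|B1)*P(B1) + P(A|B2)*P(B2)
P(A|B1)*P(B1) = 0.697 * 0.415 = 0.289255
P(A|B2)*P(B2) = 0.645 * 0.585 = 0.377325
P(A) = 0.289255 + 0.377325 = 0.66658

0.666580


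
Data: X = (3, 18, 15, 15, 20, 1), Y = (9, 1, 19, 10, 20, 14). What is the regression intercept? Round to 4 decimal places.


a = ybar - b*xbar, where b = sum((xi-xbar)(yi-ybar)) / sum((xi-xbar)^2)
n = 6, xbar = 72/6 = 12, ybar = 73/6 ≈ 12.166667
Sxy = sum((xi-xbar)(yi-ybar)) = 18
Sxx = sum((xi-xbar)^2) = 320
b = Sxy / Sxx = 0.05625
a = 12.166667 - 0.05625 * 12 = 1379/120 ≈ 11.491667

11.4917


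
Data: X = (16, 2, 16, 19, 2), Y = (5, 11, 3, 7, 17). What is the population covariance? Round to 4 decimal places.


Cov = (1/n)*sum((xi-xbar)(yi-ybar))
n = 5, xbar = 55/5 = 11, ybar = 43/5 = 8.6
sum((xi-xbar)(yi-ybar)) = -156
Cov = -156 / 5 = -31.2

-31.2000


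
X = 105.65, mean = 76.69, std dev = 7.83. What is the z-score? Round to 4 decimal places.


z = (X - mu) / sigma
X - mu = 105.65 - 76.69 = 28.96
z = 28.96 / 7.83 = 2896/783 ≈ 3.698595

3.6986


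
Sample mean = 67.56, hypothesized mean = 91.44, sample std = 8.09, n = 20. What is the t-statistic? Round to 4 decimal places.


t = (xbar - mu0) / (s/sqrt(n))
xbar - mu0 = 67.56 - 91.44 = -23.88
sqrt(20) ≈ 4.47213595
s/sqrt(n) = 8.09 / 4.47213595 ≈ 1.80897899
t = -23.88 / 1.80897899 ≈ -13.200817

-13.2008


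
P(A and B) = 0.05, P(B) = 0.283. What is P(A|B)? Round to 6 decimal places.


P(A|B) = P(A and B) / P(B) = 0.05 / 0.283 = 50/283 ≈ 0.17667845

0.176678


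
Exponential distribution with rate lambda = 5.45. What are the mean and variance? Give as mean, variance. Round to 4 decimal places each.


mean = 1/lam, var = 1/lam^2
mean = 1 / 5.45 = 20/109 ≈ 0.183486
lam^2 = 5.45^2 = 29.7025
var = 1 / 29.7025 ≈ 0.033667

0.1835, 0.0337


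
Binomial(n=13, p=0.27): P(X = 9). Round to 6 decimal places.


P = C(n,k) * p^k * (1-p)^(n-k)
C(13,9) = 715
p^k = 0.27^9 ≈ 0.000007625597
(1-p)^(n-k) = 0.73^4 ≈ 0.2839824
P = 715 * 0.000007625597 * 0.2839824 ≈ 0.001548

0.001548


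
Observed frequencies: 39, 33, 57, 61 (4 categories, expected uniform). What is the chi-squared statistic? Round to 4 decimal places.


chi2 = sum((O-E)^2/E), E = total/4
total = 190, E = 190/4 = 47.5
(39 - 47.5)^2 / 47.5 = 72.25 / 47.5 = 289/190 ≈ 1.521053
(33 - 47.5)^2 / 47.5 = 210.25 / 47.5 = 841/190 ≈ 4.426316
(57 - 47.5)^2 / 47.5 = 90.25 / 47.5 = 1.9
(61 - 47.5)^2 / 47.5 = 182.25 / 47.5 = 729/190 ≈ 3.836842
chi2 = 222/19 ≈ 11.684211

11.6842


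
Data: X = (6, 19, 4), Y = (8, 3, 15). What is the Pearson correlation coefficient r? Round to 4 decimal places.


r = sum((xi-xbar)(yi-ybar)) / sqrt(sum((xi-xbar)^2) * sum((yi-ybar)^2))
n = 3, xbar = 29/3 ≈ 9.666667, ybar = 26/3 ≈ 8.666667
Sxy = sum((xi-xbar)(yi-ybar)) = -259/3 ≈ -86.333333
Sxx = sum((xi-xbar)^2) = 398/3 ≈ 132.666667
Syy = sum((yi-ybar)^2) = 218/3 ≈ 72.666667
sqrt(Sxx*Syy) ≈ 98.185765
r = Sxy / sqrt(Sxx*Syy) = -86.333333 / 98.185765 ≈ -0.879286

-0.8793


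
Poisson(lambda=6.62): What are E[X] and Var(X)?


E[X] = Var(X) = lambda = 6.62

6.62, 6.62


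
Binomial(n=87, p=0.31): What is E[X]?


E[X] = n*p = 87 * 0.31 = 26.97

26.97


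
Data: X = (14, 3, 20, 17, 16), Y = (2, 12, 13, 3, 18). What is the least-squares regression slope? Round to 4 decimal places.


b = sum((xi-xbar)(yi-ybar)) / sum((xi-xbar)^2)
n = 5, xbar = 70/5 = 14, ybar = 48/5 = 9.6
Sxy = sum((xi-xbar)(yi-ybar)) = -9
Sxx = sum((xi-xbar)^2) = 170
b = Sxy / Sxx = -9/170 ≈ -0.052941

-0.0529


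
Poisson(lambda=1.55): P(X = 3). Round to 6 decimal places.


P = e^(-lam) * lam^k / k!
e^(-1.55) ≈ 0.2122480
lam^k = 1.55^3 = 3.723875
k! = 3! = 6
P = 0.2122480 * 3.723875 / 6 ≈ 0.131731

0.131731


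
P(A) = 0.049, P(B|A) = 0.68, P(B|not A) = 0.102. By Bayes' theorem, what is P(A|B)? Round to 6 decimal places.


P(A|B) = P(B|A)*P(A) / P(B), P(B) = P(B|A)*P(A) + P(B|not A)*P(not A)
P(B|A)*P(A) = 0.68 * 0.049 = 0.03332
P(B|not A)*P(not A) = 0.102 * 0.951 = 0.097002
P(B) = 0.03332 + 0.097002 = 0.130322
P(A|B) = 0.03332 / 0.130322 = 980/3833 ≈ 0.25567441

0.255674


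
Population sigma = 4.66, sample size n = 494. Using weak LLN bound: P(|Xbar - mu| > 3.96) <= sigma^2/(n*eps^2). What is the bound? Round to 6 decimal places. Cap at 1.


bound = min(1, sigma^2/(n*eps^2))
sigma^2 = 4.66^2 = 21.7156
n*eps^2 = 494 * 3.96^2 = 494 * 15.6816 = 7746.7104
sigma^2/(n*eps^2) = 21.7156 / 7746.7104 ≈ 0.00280320

0.002803


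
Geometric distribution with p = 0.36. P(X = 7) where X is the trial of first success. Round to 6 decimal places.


P = (1-p)^(k-1) * p
(1-p)^(k-1) = 0.64^6 ≈ 0.06871948
P = 0.06871948 * 0.36 ≈ 0.02473901

0.024739


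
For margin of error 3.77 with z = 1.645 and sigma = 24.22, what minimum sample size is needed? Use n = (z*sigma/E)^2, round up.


z*sigma/E = 1.645 * 24.22 / 3.77 ≈ 10.568143
(z*sigma/E)^2 ≈ 111.685651
round up: n = 112

112


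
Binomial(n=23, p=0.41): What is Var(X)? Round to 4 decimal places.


Var = n*p*(1-p) = 23 * 0.41 * 0.59 = 5.5637

5.5637


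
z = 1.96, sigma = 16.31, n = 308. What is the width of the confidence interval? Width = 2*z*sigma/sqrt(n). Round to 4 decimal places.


width = 2*z*sigma/sqrt(n)
2*z*sigma = 2 * 1.96 * 16.31 = 63.9352
sqrt(308) ≈ 17.549929
width = 63.9352 / 17.549929 ≈ 3.643046

3.6430


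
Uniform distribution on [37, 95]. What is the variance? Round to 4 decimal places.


Var = (b-a)^2 / 12
(b-a)^2 = (95 - 37)^2 = 3364
Var = 3364/12 ≈ 280.333333

280.3333


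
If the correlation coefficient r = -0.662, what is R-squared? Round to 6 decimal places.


R^2 = r^2 = (-0.662)^2 = 0.438244

0.438244


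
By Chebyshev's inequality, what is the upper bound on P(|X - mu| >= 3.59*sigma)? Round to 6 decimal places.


P <= 1/k^2
k^2 = 3.59^2 = 12.8881
1/k^2 = 1 / 12.8881 ≈ 0.07759096

0.077591


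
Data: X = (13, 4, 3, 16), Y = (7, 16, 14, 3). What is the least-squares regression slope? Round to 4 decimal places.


b = sum((xi-xbar)(yi-ybar)) / sum((xi-xbar)^2)
n = 4, xbar = 36/4 = 9, ybar = 40/4 = 10
Sxy = sum((xi-xbar)(yi-ybar)) = -115
Sxx = sum((xi-xbar)^2) = 126
b = Sxy / Sxx = -115/126 ≈ -0.912698

-0.9127


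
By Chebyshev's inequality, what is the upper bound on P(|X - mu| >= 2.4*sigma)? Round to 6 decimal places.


P <= 1/k^2
k^2 = 2.4^2 = 5.76
1/k^2 = 1 / 5.76 = 25/144 ≈ 0.17361111

0.173611


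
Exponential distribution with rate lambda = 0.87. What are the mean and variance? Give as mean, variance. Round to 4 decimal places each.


mean = 1/lam, var = 1/lam^2
mean = 1 / 0.87 = 100/87 ≈ 1.149425
lam^2 = 0.87^2 = 0.7569
var = 1 / 0.7569 = 10000/7569 ≈ 1.321178

1.1494, 1.3212


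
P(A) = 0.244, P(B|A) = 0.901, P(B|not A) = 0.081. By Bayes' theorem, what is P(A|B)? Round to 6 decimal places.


P(A|B) = P(B|A)*P(A) / P(B), P(B) = P(B|A)*P(A) + P(B|not A)*P(not A)
P(B|A)*P(A) = 0.901 * 0.244 = 0.219844
P(B|not A)*P(not A) = 0.081 * 0.756 = 0.061236
P(B) = 0.219844 + 0.061236 = 0.28108
P(A|B) = 0.219844 / 0.28108 ≈ 0.78214032

0.782140


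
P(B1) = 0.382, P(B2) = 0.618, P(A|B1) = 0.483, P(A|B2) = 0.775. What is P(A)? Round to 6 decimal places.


P(A) = P(A|B1)*P(B1) + P(A|B2)*P(B2)
P(A|B1)*P(B1) = 0.483 * 0.382 = 0.184506
P(A|B2)*P(B2) = 0.775 * 0.618 = 0.47895
P(A) = 0.184506 + 0.47895 = 0.663456

0.663456


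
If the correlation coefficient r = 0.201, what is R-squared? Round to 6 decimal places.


R^2 = r^2 = (0.201)^2 = 0.040401

0.040401


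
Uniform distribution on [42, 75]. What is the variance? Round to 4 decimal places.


Var = (b-a)^2 / 12
(b-a)^2 = (75 - 42)^2 = 1089
Var = 1089/12 = 90.75

90.7500


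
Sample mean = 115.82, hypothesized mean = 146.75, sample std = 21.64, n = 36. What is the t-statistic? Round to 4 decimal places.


t = (xbar - mu0) / (s/sqrt(n))
xbar - mu0 = 115.82 - 146.75 = -30.93
sqrt(36) = 6
s/sqrt(n) = 21.64 / 6 = 541/150 ≈ 3.60666667
t = -30.93 / 3.60666667 = -9279/1082 ≈ -8.575786

-8.5758


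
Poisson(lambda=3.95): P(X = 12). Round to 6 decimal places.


P = e^(-lam) * lam^k / k!
e^(-3.95) ≈ 0.01925470
lam^k = 3.95^12 ≈ 14426638.435467
k! = 12! = 479001600
P = 0.01925470 * 14426638.435467 / 479001600 ≈ 0.000580

0.000580


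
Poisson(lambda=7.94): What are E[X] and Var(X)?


E[X] = Var(X) = lambda = 7.94

7.94, 7.94


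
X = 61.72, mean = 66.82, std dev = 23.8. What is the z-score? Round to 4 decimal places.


z = (X - mu) / sigma
X - mu = 61.72 - 66.82 = -5.1
z = -5.1 / 23.8 = -3/14 ≈ -0.214286

-0.2143


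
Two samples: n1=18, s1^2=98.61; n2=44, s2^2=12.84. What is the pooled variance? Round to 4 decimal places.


sp^2 = ((n1-1)*s1^2 + (n2-1)*s2^2)/(n1+n2-2)
(n1-1)*s1^2 = 17 * 98.61 = 1676.37
(n2-1)*s2^2 = 43 * 12.84 = 552.12
numerator = 1676.37 + 552.12 = 2228.49
n1+n2-2 = 60
sp^2 = 2228.49 / 60 = 37.1415

37.1415


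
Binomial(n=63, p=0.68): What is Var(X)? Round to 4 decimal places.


Var = n*p*(1-p) = 63 * 0.68 * 0.32 = 13.7088

13.7088


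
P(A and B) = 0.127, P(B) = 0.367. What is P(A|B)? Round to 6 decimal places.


P(A|B) = P(A and B) / P(B) = 0.127 / 0.367 = 127/367 ≈ 0.34604905

0.346049


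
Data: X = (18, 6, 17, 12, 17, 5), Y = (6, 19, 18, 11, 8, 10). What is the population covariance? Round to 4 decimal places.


Cov = (1/n)*sum((xi-xbar)(yi-ybar))
n = 6, xbar = 75/6 = 12.5, ybar = 72/6 = 12
sum((xi-xbar)(yi-ybar)) = -54
Cov = -54 / 6 = -9

-9.0000


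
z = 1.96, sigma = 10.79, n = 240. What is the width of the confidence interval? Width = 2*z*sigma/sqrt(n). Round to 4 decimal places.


width = 2*z*sigma/sqrt(n)
2*z*sigma = 2 * 1.96 * 10.79 = 42.2968
sqrt(240) ≈ 15.491933
width = 42.2968 / 15.491933 ≈ 2.730247

2.7302


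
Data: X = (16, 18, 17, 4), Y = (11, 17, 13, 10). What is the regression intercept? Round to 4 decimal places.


a = ybar - b*xbar, where b = sum((xi-xbar)(yi-ybar)) / sum((xi-xbar)^2)
n = 4, xbar = 55/4 = 13.75, ybar = 51/4 = 12.75
Sxy = sum((xi-xbar)(yi-ybar)) = 41.75
Sxx = sum((xi-xbar)^2) = 128.75
b = Sxy / Sxx = 167/515 ≈ 0.324272
a = 12.75 - 0.324272 * 13.75 = 854/103 ≈ 8.291262

8.2913


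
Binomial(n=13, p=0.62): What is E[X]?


E[X] = n*p = 13 * 0.62 = 8.06

8.06


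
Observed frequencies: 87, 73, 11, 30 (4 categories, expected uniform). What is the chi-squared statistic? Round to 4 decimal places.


chi2 = sum((O-E)^2/E), E = total/4
total = 201, E = 201/4 = 50.25
(87 - 50.25)^2 / 50.25 = 1350.5625 / 50.25 = 7203/268 ≈ 26.876866
(73 - 50.25)^2 / 50.25 = 517.5625 / 50.25 = 8281/804 ≈ 10.299751
(11 - 50.25)^2 / 50.25 = 1540.5625 / 50.25 = 24649/804 ≈ 30.657960
(30 - 50.25)^2 / 50.25 = 410.0625 / 50.25 = 2187/268 ≈ 8.160448
chi2 = 15275/201 ≈ 75.995025

75.9950


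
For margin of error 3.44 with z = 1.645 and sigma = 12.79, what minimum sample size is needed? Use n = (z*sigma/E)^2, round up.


z*sigma/E = 1.645 * 12.79 / 3.44 ≈ 6.116148
(z*sigma/E)^2 ≈ 37.407269
round up: n = 38

38


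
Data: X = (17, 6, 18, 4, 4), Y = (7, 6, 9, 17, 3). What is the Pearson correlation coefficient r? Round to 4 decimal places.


r = sum((xi-xbar)(yi-ybar)) / sqrt(sum((xi-xbar)^2) * sum((yi-ybar)^2))
n = 5, xbar = 49/5 = 9.8, ybar = 42/5 = 8.4
Sxy = sum((xi-xbar)(yi-ybar)) = -14.6
Sxx = sum((xi-xbar)^2) = 200.8
Syy = sum((yi-ybar)^2) = 111.2
sqrt(Sxx*Syy) ≈ 149.428779
r = Sxy / sqrt(Sxx*Syy) = -14.6 / 149.428779 ≈ -0.097705

-0.0977


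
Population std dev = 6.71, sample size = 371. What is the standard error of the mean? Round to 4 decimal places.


SE = sigma / sqrt(n)
sqrt(371) ≈ 19.261360
SE = 6.71 / 19.261360 ≈ 0.348366

0.3484


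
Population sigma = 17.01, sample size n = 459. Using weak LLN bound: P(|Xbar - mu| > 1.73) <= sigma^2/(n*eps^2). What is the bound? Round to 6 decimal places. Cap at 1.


bound = min(1, sigma^2/(n*eps^2))
sigma^2 = 17.01^2 = 289.3401
n*eps^2 = 459 * 1.73^2 = 459 * 2.9929 = 1373.7411
sigma^2/(n*eps^2) = 289.3401 / 1373.7411 ≈ 0.21062200

0.210622


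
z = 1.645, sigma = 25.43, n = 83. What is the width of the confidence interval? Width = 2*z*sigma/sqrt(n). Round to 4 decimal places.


width = 2*z*sigma/sqrt(n)
2*z*sigma = 2 * 1.645 * 25.43 = 83.6647
sqrt(83) ≈ 9.110434
width = 83.6647 / 9.110434 ≈ 9.183394

9.1834


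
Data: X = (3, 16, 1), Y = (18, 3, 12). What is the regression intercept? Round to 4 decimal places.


a = ybar - b*xbar, where b = sum((xi-xbar)(yi-ybar)) / sum((xi-xbar)^2)
n = 3, xbar = 20/3 ≈ 6.666667, ybar = 33/3 = 11
Sxy = sum((xi-xbar)(yi-ybar)) = -106
Sxx = sum((xi-xbar)^2) = 398/3 ≈ 132.666667
b = Sxy / Sxx = -159/199 ≈ -0.798995
a = 11 - (-0.798995) * 6.666667 = 3249/199 ≈ 16.326633

16.3266


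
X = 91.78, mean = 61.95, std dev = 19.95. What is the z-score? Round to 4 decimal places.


z = (X - mu) / sigma
X - mu = 91.78 - 61.95 = 29.83
z = 29.83 / 19.95 = 157/105 ≈ 1.495238

1.4952


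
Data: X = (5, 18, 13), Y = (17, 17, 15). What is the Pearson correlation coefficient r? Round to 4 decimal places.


r = sum((xi-xbar)(yi-ybar)) / sqrt(sum((xi-xbar)^2) * sum((yi-ybar)^2))
n = 3, xbar = 36/3 = 12, ybar = 49/3 ≈ 16.333333
Sxy = sum((xi-xbar)(yi-ybar)) = -2
Sxx = sum((xi-xbar)^2) = 86
Syy = sum((yi-ybar)^2) = 8/3 ≈ 2.666667
sqrt(Sxx*Syy) ≈ 15.143756
r = Sxy / sqrt(Sxx*Syy) = -2 / 15.143756 ≈ -0.132068

-0.1321


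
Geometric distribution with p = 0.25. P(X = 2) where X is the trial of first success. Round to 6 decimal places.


P = (1-p)^(k-1) * p
(1-p)^(k-1) = 0.75^1 = 0.75
P = 0.75 * 0.25 = 0.1875

0.187500


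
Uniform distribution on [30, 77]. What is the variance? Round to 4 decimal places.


Var = (b-a)^2 / 12
(b-a)^2 = (77 - 30)^2 = 2209
Var = 2209/12 ≈ 184.083333

184.0833


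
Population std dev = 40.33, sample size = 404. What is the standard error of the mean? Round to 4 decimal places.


SE = sigma / sqrt(n)
sqrt(404) ≈ 20.099751
SE = 40.33 / 20.099751 ≈ 2.006492

2.0065


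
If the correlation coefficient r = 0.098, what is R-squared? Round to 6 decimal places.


R^2 = r^2 = (0.098)^2 = 0.009604

0.009604


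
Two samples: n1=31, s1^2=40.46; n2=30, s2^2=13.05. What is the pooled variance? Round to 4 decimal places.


sp^2 = ((n1-1)*s1^2 + (n2-1)*s2^2)/(n1+n2-2)
(n1-1)*s1^2 = 30 * 40.46 = 1213.8
(n2-1)*s2^2 = 29 * 13.05 = 378.45
numerator = 1213.8 + 378.45 = 1592.25
n1+n2-2 = 59
sp^2 = 1592.25 / 59 = 6369/236 ≈ 26.987288

26.9873


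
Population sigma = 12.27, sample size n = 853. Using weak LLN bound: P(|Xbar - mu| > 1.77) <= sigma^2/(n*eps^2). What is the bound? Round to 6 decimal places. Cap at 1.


bound = min(1, sigma^2/(n*eps^2))
sigma^2 = 12.27^2 = 150.5529
n*eps^2 = 853 * 1.77^2 = 853 * 3.1329 = 2672.3637
sigma^2/(n*eps^2) = 150.5529 / 2672.3637 ≈ 0.05633698

0.056337


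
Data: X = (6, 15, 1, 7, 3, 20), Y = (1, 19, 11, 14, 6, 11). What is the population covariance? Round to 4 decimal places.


Cov = (1/n)*sum((xi-xbar)(yi-ybar))
n = 6, xbar = 52/6 = 26/3 ≈ 8.666667, ybar = 62/6 = 31/3 ≈ 10.333333
sum((xi-xbar)(yi-ybar)) = 302/3 ≈ 100.666667
Cov = 100.666667 / 6 = 151/9 ≈ 16.777778

16.7778


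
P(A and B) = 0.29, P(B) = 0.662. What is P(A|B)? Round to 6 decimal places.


P(A|B) = P(A and B) / P(B) = 0.29 / 0.662 = 145/331 ≈ 0.43806647

0.438066


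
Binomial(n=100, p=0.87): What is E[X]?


E[X] = n*p = 100 * 0.87 = 87

87


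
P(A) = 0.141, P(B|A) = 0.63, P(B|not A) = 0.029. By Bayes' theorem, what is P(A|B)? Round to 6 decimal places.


P(A|B) = P(B|A)*P(A) / P(B), P(B) = P(B|A)*P(A) + P(B|not A)*P(not A)
P(B|A)*P(A) = 0.63 * 0.141 = 0.08883
P(B|not A)*P(not A) = 0.029 * 0.859 = 0.024911
P(B) = 0.08883 + 0.024911 = 0.113741
P(A|B) = 0.08883 / 0.113741 ≈ 0.78098487

0.780985


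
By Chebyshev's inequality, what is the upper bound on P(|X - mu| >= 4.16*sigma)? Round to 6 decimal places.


P <= 1/k^2
k^2 = 4.16^2 = 17.3056
1/k^2 = 1 / 17.3056 ≈ 0.05778476

0.057785


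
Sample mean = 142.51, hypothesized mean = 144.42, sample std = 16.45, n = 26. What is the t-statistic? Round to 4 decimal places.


t = (xbar - mu0) / (s/sqrt(n))
xbar - mu0 = 142.51 - 144.42 = -1.91
sqrt(26) ≈ 5.09901951
s/sqrt(n) = 16.45 / 5.09901951 ≈ 3.22611042
t = -1.91 / 3.22611042 ≈ -0.592044

-0.5920


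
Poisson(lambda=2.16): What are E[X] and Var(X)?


E[X] = Var(X) = lambda = 2.16

2.16, 2.16


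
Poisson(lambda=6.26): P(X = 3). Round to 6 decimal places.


P = e^(-lam) * lam^k / k!
e^(-6.26) ≈ 0.001911246
lam^k = 6.26^3 = 245.314376
k! = 3! = 6
P = 0.001911246 * 245.314376 / 6 ≈ 0.078143

0.078143


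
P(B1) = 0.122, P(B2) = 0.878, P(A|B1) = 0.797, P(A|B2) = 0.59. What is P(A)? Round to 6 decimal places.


P(A) = P(A|B1)*P(B1) + P(A|B2)*P(B2)
P(A|B1)*P(B1) = 0.797 * 0.122 = 0.097234
P(A|B2)*P(B2) = 0.59 * 0.878 = 0.51802
P(A) = 0.097234 + 0.51802 = 0.615254

0.615254


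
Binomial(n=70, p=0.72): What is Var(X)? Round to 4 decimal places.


Var = n*p*(1-p) = 70 * 0.72 * 0.28 = 14.112

14.1120


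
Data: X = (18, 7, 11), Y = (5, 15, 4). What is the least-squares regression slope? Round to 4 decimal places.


b = sum((xi-xbar)(yi-ybar)) / sum((xi-xbar)^2)
n = 3, xbar = 36/3 = 12, ybar = 24/3 = 8
Sxy = sum((xi-xbar)(yi-ybar)) = -49
Sxx = sum((xi-xbar)^2) = 62
b = Sxy / Sxx = -49/62 ≈ -0.790323

-0.7903


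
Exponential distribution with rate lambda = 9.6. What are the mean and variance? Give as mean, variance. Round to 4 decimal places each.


mean = 1/lam, var = 1/lam^2
mean = 1 / 9.6 = 5/48 ≈ 0.104167
lam^2 = 9.6^2 = 92.16
var = 1 / 92.16 = 25/2304 ≈ 0.010851

0.1042, 0.0109
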